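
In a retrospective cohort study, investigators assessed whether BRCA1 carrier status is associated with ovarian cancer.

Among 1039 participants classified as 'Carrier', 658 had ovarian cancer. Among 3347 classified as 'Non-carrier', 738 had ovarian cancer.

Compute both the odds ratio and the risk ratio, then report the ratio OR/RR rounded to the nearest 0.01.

2.13

From the description: a = 658, b = 381, c = 738, d = 2609.
OR = (658·2609)/(381·738) = 1716722/281178 = 6.10546
Risk in exposed = 658/1039 = 0.63330; risk in unexposed = 738/3347 = 0.22050; RR = 2.87217
OR/RR = 6.10546 / 2.87217 = 2.12573
The outcome is not rare, so the OR lies further from 1 than the RR.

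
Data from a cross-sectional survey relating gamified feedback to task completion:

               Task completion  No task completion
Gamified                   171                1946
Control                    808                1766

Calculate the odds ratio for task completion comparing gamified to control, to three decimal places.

Cells: a = 171, b = 1946, c = 808, d = 1766.
OR = (a·d)/(b·c) = (171 × 1766) / (1946 × 808) = 301986 / 1572368 = 0.19206
Exposure is associated with lower odds of task completion (OR = 0.19 < 1).

0.192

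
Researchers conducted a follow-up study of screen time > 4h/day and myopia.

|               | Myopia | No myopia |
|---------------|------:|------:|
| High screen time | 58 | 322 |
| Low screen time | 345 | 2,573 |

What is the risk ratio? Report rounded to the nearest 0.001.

Cells: a = 58, b = 322, c = 345, d = 2573.
Risk in exposed = 58/380 = 0.15263; risk in unexposed = 345/2918 = 0.11823.
RR = 0.15263 / 0.11823 = 1.29095
The risk among the exposed is 1.29 times that among the unexposed.

1.291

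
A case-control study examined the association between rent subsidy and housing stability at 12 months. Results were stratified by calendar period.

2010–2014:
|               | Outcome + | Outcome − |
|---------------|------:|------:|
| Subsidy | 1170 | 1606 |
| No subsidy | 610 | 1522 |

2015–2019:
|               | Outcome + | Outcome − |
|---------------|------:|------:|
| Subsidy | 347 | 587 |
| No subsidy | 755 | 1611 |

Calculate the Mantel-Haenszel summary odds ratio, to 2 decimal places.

1.59

OR_MH = Σ(aᵢdᵢ/nᵢ) / Σ(bᵢcᵢ/nᵢ), where nᵢ is the stratum total.
Stratum 1 (2010–2014): n = 4908; a·d/n = 1170·1522/4908 = 362.8240; b·c/n = 1606·610/4908 = 199.6047
Stratum 2 (2015–2019): n = 3300; a·d/n = 347·1611/3300 = 169.3991; b·c/n = 587·755/3300 = 134.2985
OR_MH = (362.8240 + 169.3991) / (199.6047 + 134.2985) = 532.2231 / 333.9032 = 1.59394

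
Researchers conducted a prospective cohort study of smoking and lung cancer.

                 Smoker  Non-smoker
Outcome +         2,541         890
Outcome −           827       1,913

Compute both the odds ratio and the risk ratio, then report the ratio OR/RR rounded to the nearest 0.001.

Reading the table with exposure as columns: a = 2541 (Smoker, case), b = 827 (Smoker, non-case), c = 890 (Non-smoker, case), d = 1913.
OR = (2541·1913)/(827·890) = 4860933/736030 = 6.60426
Risk in exposed = 2541/3368 = 0.75445; risk in unexposed = 890/2803 = 0.31752; RR = 2.37611
OR/RR = 6.60426 / 2.37611 = 2.77945
The outcome is not rare, so the OR lies further from 1 than the RR.

2.779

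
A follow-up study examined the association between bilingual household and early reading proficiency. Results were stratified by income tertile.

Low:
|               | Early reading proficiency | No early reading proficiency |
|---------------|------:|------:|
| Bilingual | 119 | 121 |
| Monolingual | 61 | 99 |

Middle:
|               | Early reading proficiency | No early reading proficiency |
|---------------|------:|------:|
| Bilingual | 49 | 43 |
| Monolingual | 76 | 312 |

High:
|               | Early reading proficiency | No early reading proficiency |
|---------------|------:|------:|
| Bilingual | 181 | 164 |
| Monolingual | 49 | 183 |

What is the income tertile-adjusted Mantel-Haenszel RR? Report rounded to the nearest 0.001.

1.988

RR_MH = Σ(aᵢ·n₀ᵢ/nᵢ) / Σ(cᵢ·n₁ᵢ/nᵢ), with n₁ᵢ = aᵢ+bᵢ (exposed), n₀ᵢ = cᵢ+dᵢ (unexposed), nᵢ = n₁ᵢ+n₀ᵢ.
Stratum 1 (Low): n₁ = 240, n₀ = 160, n = 400; a·n₀/n = 119·160/400 = 47.6000; c·n₁/n = 61·240/400 = 36.6000
Stratum 2 (Middle): n₁ = 92, n₀ = 388, n = 480; a·n₀/n = 49·388/480 = 39.6083; c·n₁/n = 76·92/480 = 14.5667
Stratum 3 (High): n₁ = 345, n₀ = 232, n = 577; a·n₀/n = 181·232/577 = 72.7764; c·n₁/n = 49·345/577 = 29.2981
RR_MH = (47.6000 + 39.6083 + 72.7764) / (36.6000 + 14.5667 + 29.2981) = 159.9848 / 80.4648 = 1.98826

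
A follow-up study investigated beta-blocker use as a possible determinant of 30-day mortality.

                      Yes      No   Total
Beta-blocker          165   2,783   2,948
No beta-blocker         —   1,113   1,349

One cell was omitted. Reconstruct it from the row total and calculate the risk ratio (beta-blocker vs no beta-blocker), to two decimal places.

0.32

The missing cell is in the unexposed row: 1349 − 1113 = 236.
So a = 165, b = 2783, c = 236, d = 1113.
RR = [a/(a+b)] / [c/(c+d)] = (165/2948) / (236/1349) = 0.05597/0.17494 = 0.31993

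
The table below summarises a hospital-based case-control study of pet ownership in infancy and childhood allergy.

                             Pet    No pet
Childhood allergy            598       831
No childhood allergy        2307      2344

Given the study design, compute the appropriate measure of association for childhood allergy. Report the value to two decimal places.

0.73

Reading the table with exposure as columns: a = 598 (Pet, case), b = 2307 (Pet, non-case), c = 831 (No pet, case), d = 2344.
This is a hospital-based case-control study: participants were sampled on outcome status, so risks in the source population cannot be estimated directly — relative risk is not valid here. The odds ratio is the appropriate measure.
OR = (a·d)/(b·c) = (598 × 2344) / (2307 × 831) = 1401712 / 1917117 = 0.73116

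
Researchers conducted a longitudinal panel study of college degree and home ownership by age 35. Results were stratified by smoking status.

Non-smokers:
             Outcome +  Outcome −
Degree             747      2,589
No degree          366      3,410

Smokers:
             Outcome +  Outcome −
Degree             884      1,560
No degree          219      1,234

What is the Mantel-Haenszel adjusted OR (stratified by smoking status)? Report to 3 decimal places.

OR_MH = Σ(aᵢdᵢ/nᵢ) / Σ(bᵢcᵢ/nᵢ), where nᵢ is the stratum total.
Stratum 1 (Non-smokers): n = 7112; a·d/n = 747·3410/7112 = 358.1651; b·c/n = 2589·366/7112 = 133.2359
Stratum 2 (Smokers): n = 3897; a·d/n = 884·1234/3897 = 279.9220; b·c/n = 1560·219/3897 = 87.6674
OR_MH = (358.1651 + 279.9220) / (133.2359 + 87.6674) = 638.0871 / 220.9034 = 2.88853

2.889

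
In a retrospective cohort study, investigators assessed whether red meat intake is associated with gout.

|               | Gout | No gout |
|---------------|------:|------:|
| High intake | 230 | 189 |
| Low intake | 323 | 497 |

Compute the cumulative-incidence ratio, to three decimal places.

Cells: a = 230, b = 189, c = 323, d = 497.
Risk in exposed = 230/419 = 0.54893; risk in unexposed = 323/820 = 0.39390.
RR = 0.54893 / 0.39390 = 1.39356
The risk among the exposed is 1.39 times that among the unexposed.

1.394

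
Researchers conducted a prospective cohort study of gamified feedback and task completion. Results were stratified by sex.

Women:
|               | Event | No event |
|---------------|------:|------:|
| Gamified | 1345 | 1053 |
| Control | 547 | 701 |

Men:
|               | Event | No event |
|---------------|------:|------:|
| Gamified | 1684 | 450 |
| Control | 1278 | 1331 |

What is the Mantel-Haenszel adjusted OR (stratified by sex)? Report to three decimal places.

2.619

OR_MH = Σ(aᵢdᵢ/nᵢ) / Σ(bᵢcᵢ/nᵢ), where nᵢ is the stratum total.
Stratum 1 (Women): n = 3646; a·d/n = 1345·701/3646 = 258.5971; b·c/n = 1053·547/3646 = 157.9789
Stratum 2 (Men): n = 4743; a·d/n = 1684·1331/4743 = 472.5709; b·c/n = 450·1278/4743 = 121.2524
OR_MH = (258.5971 + 472.5709) / (157.9789 + 121.2524) = 731.1680 / 279.2313 = 2.61850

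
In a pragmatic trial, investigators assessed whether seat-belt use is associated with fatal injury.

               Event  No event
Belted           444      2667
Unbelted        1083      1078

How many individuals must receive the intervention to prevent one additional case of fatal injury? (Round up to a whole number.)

3

Risk in treated group = 444/3111 = 0.14272; risk in control = 1083/2161 = 0.50116.
Absolute risk reduction = 0.50116 − 0.14272 = 0.35844
NNT = 1 / ARR = 1 / 0.35844 = 2.790 → round up → 3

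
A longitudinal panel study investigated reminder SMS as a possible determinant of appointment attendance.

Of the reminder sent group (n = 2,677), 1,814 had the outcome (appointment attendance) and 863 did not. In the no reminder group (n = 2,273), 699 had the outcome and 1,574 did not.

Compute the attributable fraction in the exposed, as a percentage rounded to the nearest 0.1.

54.6

From the description: a = 1814, b = 863, c = 699, d = 1574.
Risk in exposed = 1814/2677 = 0.67762; risk in unexposed = 699/2273 = 0.30752.
RR = 0.67762/0.30752 = 2.20349
AR% = (RR − 1)/RR × 100 = (2.20349 − 1)/2.20349 × 100 = 54.6175%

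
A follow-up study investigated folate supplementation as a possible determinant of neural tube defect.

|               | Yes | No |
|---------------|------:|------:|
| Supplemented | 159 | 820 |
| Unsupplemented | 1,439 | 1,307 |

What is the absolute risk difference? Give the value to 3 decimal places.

Cells: a = 159, b = 820, c = 1439, d = 1307.
Risk in exposed = 159/979 = 0.162411; risk in unexposed = 1439/2746 = 0.524035.
Risk difference = 0.162411 − 0.524035 = -0.361624

-0.362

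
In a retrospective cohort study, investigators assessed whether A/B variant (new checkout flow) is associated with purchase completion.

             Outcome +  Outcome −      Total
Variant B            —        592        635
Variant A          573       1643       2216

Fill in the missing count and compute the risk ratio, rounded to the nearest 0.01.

The missing cell is in the exposed row: 635 − 592 = 43.
So a = 43, b = 592, c = 573, d = 1643.
RR = [a/(a+b)] / [c/(c+d)] = (43/635) / (573/2216) = 0.06772/0.25857 = 0.26188

0.26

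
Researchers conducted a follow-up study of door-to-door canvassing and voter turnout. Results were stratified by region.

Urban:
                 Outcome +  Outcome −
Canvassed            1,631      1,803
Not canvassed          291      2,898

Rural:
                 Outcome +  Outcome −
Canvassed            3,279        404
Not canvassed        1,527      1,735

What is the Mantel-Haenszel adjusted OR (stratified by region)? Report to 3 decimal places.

9.121

OR_MH = Σ(aᵢdᵢ/nᵢ) / Σ(bᵢcᵢ/nᵢ), where nᵢ is the stratum total.
Stratum 1 (Urban): n = 6623; a·d/n = 1631·2898/6623 = 713.6702; b·c/n = 1803·291/6623 = 79.2198
Stratum 2 (Rural): n = 6945; a·d/n = 3279·1735/6945 = 819.1598; b·c/n = 404·1527/6945 = 88.8276
OR_MH = (713.6702 + 819.1598) / (79.2198 + 88.8276) = 1532.8301 / 168.0475 = 9.12141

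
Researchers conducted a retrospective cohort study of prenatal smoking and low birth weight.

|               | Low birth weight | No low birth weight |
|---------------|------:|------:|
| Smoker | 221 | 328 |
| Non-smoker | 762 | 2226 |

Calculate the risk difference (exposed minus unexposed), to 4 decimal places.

Cells: a = 221, b = 328, c = 762, d = 2226.
Risk in exposed = 221/549 = 0.402550; risk in unexposed = 762/2988 = 0.255020.
Risk difference = 0.402550 − 0.255020 = 0.147530

0.1475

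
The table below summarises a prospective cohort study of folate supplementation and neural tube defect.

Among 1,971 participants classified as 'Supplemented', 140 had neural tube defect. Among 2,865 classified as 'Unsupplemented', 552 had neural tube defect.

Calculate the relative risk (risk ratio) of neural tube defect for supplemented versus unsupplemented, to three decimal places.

0.369

From the description: a = 140, b = 1831, c = 552, d = 2313.
Risk in exposed = 140/1971 = 0.07103; risk in unexposed = 552/2865 = 0.19267.
RR = 0.07103 / 0.19267 = 0.36866
The risk is 63% lower among the exposed than among the unexposed.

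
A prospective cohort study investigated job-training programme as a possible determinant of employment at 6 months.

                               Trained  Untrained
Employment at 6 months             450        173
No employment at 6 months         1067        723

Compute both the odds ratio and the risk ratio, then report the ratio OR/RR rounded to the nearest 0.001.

1.147

Reading the table with exposure as columns: a = 450 (Trained, case), b = 1067 (Trained, non-case), c = 173 (Untrained, case), d = 723.
OR = (450·723)/(1067·173) = 325350/184591 = 1.76255
Risk in exposed = 450/1517 = 0.29664; risk in unexposed = 173/896 = 0.19308; RR = 1.53635
OR/RR = 1.76255 / 1.53635 = 1.14723
The outcome is not rare, so the OR lies further from 1 than the RR.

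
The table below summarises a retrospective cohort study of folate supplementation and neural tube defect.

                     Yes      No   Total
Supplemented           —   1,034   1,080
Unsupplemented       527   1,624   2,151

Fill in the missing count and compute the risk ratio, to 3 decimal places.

0.174

The missing cell is in the exposed row: 1080 − 1034 = 46.
So a = 46, b = 1034, c = 527, d = 1624.
RR = [a/(a+b)] / [c/(c+d)] = (46/1080) / (527/2151) = 0.04259/0.24500 = 0.17385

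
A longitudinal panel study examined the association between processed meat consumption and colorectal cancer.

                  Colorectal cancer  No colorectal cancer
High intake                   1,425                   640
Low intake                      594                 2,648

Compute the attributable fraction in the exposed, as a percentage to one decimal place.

73.4

Cells: a = 1425, b = 640, c = 594, d = 2648.
Risk in exposed = 1425/2065 = 0.69007; risk in unexposed = 594/3242 = 0.18322.
RR = 0.69007/0.18322 = 3.76636
AR% = (RR − 1)/RR × 100 = (3.76636 − 1)/3.76636 × 100 = 73.4491%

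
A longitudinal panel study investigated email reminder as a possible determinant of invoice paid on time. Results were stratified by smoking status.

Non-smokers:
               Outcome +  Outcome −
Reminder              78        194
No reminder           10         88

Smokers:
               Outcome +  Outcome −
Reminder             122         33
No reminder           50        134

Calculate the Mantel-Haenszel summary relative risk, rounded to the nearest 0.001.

RR_MH = Σ(aᵢ·n₀ᵢ/nᵢ) / Σ(cᵢ·n₁ᵢ/nᵢ), with n₁ᵢ = aᵢ+bᵢ (exposed), n₀ᵢ = cᵢ+dᵢ (unexposed), nᵢ = n₁ᵢ+n₀ᵢ.
Stratum 1 (Non-smokers): n₁ = 272, n₀ = 98, n = 370; a·n₀/n = 78·98/370 = 20.6595; c·n₁/n = 10·272/370 = 7.3514
Stratum 2 (Smokers): n₁ = 155, n₀ = 184, n = 339; a·n₀/n = 122·184/339 = 66.2183; c·n₁/n = 50·155/339 = 22.8614
RR_MH = (20.6595 + 66.2183) / (7.3514 + 22.8614) = 86.8777 / 30.2127 = 2.87554

2.876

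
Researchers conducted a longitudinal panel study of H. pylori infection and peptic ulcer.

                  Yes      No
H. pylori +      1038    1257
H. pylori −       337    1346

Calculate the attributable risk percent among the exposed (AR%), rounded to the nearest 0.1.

55.7

Cells: a = 1038, b = 1257, c = 337, d = 1346.
Risk in exposed = 1038/2295 = 0.45229; risk in unexposed = 337/1683 = 0.20024.
RR = 0.45229/0.20024 = 2.25875
AR% = (RR − 1)/RR × 100 = (2.25875 − 1)/2.25875 × 100 = 55.7278%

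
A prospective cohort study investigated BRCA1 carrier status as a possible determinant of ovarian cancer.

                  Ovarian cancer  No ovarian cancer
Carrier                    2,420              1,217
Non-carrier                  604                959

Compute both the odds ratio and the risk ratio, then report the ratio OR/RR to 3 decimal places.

Cells: a = 2420, b = 1217, c = 604, d = 959.
OR = (2420·959)/(1217·604) = 2320780/735068 = 3.15723
Risk in exposed = 2420/3637 = 0.66538; risk in unexposed = 604/1563 = 0.38644; RR = 1.72185
OR/RR = 3.15723 / 1.72185 = 1.83363
The outcome is not rare, so the OR lies further from 1 than the RR.

1.834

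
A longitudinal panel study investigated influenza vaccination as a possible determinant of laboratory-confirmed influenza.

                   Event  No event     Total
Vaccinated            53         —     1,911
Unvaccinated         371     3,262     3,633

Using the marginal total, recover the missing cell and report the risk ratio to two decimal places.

0.27

The missing cell is in the exposed row: 1911 − 53 = 1858.
So a = 53, b = 1858, c = 371, d = 3262.
RR = [a/(a+b)] / [c/(c+d)] = (53/1911) / (371/3633) = 0.02773/0.10212 = 0.27159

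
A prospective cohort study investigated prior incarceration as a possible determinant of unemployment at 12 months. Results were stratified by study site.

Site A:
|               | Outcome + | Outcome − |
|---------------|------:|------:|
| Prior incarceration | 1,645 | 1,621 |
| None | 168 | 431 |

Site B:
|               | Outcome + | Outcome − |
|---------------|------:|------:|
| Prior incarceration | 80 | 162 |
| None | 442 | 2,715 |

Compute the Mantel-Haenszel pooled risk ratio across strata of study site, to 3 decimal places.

1.898

RR_MH = Σ(aᵢ·n₀ᵢ/nᵢ) / Σ(cᵢ·n₁ᵢ/nᵢ), with n₁ᵢ = aᵢ+bᵢ (exposed), n₀ᵢ = cᵢ+dᵢ (unexposed), nᵢ = n₁ᵢ+n₀ᵢ.
Stratum 1 (Site A): n₁ = 3266, n₀ = 599, n = 3865; a·n₀/n = 1645·599/3865 = 254.9431; c·n₁/n = 168·3266/3865 = 141.9633
Stratum 2 (Site B): n₁ = 242, n₀ = 3157, n = 3399; a·n₀/n = 80·3157/3399 = 74.3042; c·n₁/n = 442·242/3399 = 31.4693
RR_MH = (254.9431 + 74.3042) / (141.9633 + 31.4693) = 329.2473 / 173.4325 = 1.89842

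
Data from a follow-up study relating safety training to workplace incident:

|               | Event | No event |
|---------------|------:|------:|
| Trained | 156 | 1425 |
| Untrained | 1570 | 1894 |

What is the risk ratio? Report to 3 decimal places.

0.218

Cells: a = 156, b = 1425, c = 1570, d = 1894.
Risk in exposed = 156/1581 = 0.09867; risk in unexposed = 1570/3464 = 0.45323.
RR = 0.09867 / 0.45323 = 0.21771
The risk is 78% lower among the exposed than among the unexposed.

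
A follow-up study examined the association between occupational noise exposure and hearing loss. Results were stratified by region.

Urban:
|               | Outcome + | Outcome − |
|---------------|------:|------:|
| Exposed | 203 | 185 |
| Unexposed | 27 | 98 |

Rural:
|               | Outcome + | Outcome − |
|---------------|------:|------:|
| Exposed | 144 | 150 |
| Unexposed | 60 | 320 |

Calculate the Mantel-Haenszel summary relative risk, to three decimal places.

2.804

RR_MH = Σ(aᵢ·n₀ᵢ/nᵢ) / Σ(cᵢ·n₁ᵢ/nᵢ), with n₁ᵢ = aᵢ+bᵢ (exposed), n₀ᵢ = cᵢ+dᵢ (unexposed), nᵢ = n₁ᵢ+n₀ᵢ.
Stratum 1 (Urban): n₁ = 388, n₀ = 125, n = 513; a·n₀/n = 203·125/513 = 49.4639; c·n₁/n = 27·388/513 = 20.4211
Stratum 2 (Rural): n₁ = 294, n₀ = 380, n = 674; a·n₀/n = 144·380/674 = 81.1869; c·n₁/n = 60·294/674 = 26.1721
RR_MH = (49.4639 + 81.1869) / (20.4211 + 26.1721) = 130.6509 / 46.5932 = 2.80408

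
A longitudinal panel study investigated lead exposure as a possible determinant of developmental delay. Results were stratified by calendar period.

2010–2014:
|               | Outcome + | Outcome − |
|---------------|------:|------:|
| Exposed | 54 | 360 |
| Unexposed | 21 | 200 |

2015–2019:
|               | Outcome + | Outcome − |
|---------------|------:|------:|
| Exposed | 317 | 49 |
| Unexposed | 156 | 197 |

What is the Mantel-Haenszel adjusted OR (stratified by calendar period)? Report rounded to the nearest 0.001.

4.609

OR_MH = Σ(aᵢdᵢ/nᵢ) / Σ(bᵢcᵢ/nᵢ), where nᵢ is the stratum total.
Stratum 1 (2010–2014): n = 635; a·d/n = 54·200/635 = 17.0079; b·c/n = 360·21/635 = 11.9055
Stratum 2 (2015–2019): n = 719; a·d/n = 317·197/719 = 86.8554; b·c/n = 49·156/719 = 10.6314
OR_MH = (17.0079 + 86.8554) / (11.9055 + 10.6314) = 103.8632 / 22.5369 = 4.60858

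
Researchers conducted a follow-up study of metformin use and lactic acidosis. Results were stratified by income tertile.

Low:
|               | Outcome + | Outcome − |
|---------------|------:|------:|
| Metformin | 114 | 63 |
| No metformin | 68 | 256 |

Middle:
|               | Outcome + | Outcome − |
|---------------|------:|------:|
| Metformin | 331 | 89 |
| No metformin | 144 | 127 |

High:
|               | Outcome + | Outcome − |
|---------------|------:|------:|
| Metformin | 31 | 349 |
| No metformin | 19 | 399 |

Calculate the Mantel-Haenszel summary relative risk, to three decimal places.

RR_MH = Σ(aᵢ·n₀ᵢ/nᵢ) / Σ(cᵢ·n₁ᵢ/nᵢ), with n₁ᵢ = aᵢ+bᵢ (exposed), n₀ᵢ = cᵢ+dᵢ (unexposed), nᵢ = n₁ᵢ+n₀ᵢ.
Stratum 1 (Low): n₁ = 177, n₀ = 324, n = 501; a·n₀/n = 114·324/501 = 73.7246; c·n₁/n = 68·177/501 = 24.0240
Stratum 2 (Middle): n₁ = 420, n₀ = 271, n = 691; a·n₀/n = 331·271/691 = 129.8133; c·n₁/n = 144·420/691 = 87.5253
Stratum 3 (High): n₁ = 380, n₀ = 418, n = 798; a·n₀/n = 31·418/798 = 16.2381; c·n₁/n = 19·380/798 = 9.0476
RR_MH = (73.7246 + 129.8133 + 16.2381) / (24.0240 + 87.5253 + 9.0476) = 219.7760 / 120.5969 = 1.82240

1.822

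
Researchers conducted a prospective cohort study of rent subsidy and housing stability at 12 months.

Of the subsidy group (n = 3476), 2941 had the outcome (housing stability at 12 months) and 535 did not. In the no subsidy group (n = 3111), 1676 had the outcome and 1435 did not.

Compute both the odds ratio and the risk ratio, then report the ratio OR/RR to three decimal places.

From the description: a = 2941, b = 535, c = 1676, d = 1435.
OR = (2941·1435)/(535·1676) = 4220335/896660 = 4.70673
Risk in exposed = 2941/3476 = 0.84609; risk in unexposed = 1676/3111 = 0.53873; RR = 1.57051
OR/RR = 4.70673 / 1.57051 = 2.99694
The outcome is not rare, so the OR lies further from 1 than the RR.

2.997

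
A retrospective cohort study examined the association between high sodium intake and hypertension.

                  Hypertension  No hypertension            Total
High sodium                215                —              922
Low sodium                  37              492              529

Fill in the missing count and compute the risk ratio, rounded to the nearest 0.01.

The missing cell is in the exposed row: 922 − 215 = 707.
So a = 215, b = 707, c = 37, d = 492.
RR = [a/(a+b)] / [c/(c+d)] = (215/922) / (37/529) = 0.23319/0.06994 = 3.33397

3.33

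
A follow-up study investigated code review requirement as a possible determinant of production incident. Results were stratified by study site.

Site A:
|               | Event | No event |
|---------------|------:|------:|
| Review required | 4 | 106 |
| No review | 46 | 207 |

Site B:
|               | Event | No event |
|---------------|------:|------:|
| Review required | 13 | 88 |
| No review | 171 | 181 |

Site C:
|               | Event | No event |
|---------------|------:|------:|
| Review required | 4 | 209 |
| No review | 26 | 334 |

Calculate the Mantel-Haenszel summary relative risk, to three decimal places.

0.250

RR_MH = Σ(aᵢ·n₀ᵢ/nᵢ) / Σ(cᵢ·n₁ᵢ/nᵢ), with n₁ᵢ = aᵢ+bᵢ (exposed), n₀ᵢ = cᵢ+dᵢ (unexposed), nᵢ = n₁ᵢ+n₀ᵢ.
Stratum 1 (Site A): n₁ = 110, n₀ = 253, n = 363; a·n₀/n = 4·253/363 = 2.7879; c·n₁/n = 46·110/363 = 13.9394
Stratum 2 (Site B): n₁ = 101, n₀ = 352, n = 453; a·n₀/n = 13·352/453 = 10.1015; c·n₁/n = 171·101/453 = 38.1258
Stratum 3 (Site C): n₁ = 213, n₀ = 360, n = 573; a·n₀/n = 4·360/573 = 2.5131; c·n₁/n = 26·213/573 = 9.6649
RR_MH = (2.7879 + 10.1015 + 2.5131) / (13.9394 + 38.1258 + 9.6649) = 15.4025 / 61.7301 = 0.24951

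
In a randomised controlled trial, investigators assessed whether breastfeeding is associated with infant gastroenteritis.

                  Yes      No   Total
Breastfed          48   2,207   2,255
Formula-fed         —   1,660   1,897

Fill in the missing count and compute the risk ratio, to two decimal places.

The missing cell is in the unexposed row: 1897 − 1660 = 237.
So a = 48, b = 2207, c = 237, d = 1660.
RR = [a/(a+b)] / [c/(c+d)] = (48/2255) / (237/1897) = 0.02129/0.12493 = 0.17038

0.17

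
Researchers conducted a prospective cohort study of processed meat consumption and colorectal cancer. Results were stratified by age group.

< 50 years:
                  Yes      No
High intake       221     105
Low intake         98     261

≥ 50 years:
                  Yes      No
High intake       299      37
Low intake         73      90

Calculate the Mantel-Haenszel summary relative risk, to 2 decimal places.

RR_MH = Σ(aᵢ·n₀ᵢ/nᵢ) / Σ(cᵢ·n₁ᵢ/nᵢ), with n₁ᵢ = aᵢ+bᵢ (exposed), n₀ᵢ = cᵢ+dᵢ (unexposed), nᵢ = n₁ᵢ+n₀ᵢ.
Stratum 1 (< 50 years): n₁ = 326, n₀ = 359, n = 685; a·n₀/n = 221·359/685 = 115.8234; c·n₁/n = 98·326/685 = 46.6394
Stratum 2 (≥ 50 years): n₁ = 336, n₀ = 163, n = 499; a·n₀/n = 299·163/499 = 97.6693; c·n₁/n = 73·336/499 = 49.1543
RR_MH = (115.8234 + 97.6693) / (46.6394 + 49.1543) = 213.4927 / 95.7937 = 2.22867

2.23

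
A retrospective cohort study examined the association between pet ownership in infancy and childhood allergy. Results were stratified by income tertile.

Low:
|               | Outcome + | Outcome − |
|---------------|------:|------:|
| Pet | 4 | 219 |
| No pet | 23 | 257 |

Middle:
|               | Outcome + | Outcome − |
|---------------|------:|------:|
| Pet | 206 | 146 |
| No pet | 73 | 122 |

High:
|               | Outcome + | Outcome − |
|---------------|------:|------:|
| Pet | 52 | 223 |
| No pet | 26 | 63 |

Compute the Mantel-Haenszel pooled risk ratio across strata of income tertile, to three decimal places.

1.151

RR_MH = Σ(aᵢ·n₀ᵢ/nᵢ) / Σ(cᵢ·n₁ᵢ/nᵢ), with n₁ᵢ = aᵢ+bᵢ (exposed), n₀ᵢ = cᵢ+dᵢ (unexposed), nᵢ = n₁ᵢ+n₀ᵢ.
Stratum 1 (Low): n₁ = 223, n₀ = 280, n = 503; a·n₀/n = 4·280/503 = 2.2266; c·n₁/n = 23·223/503 = 10.1968
Stratum 2 (Middle): n₁ = 352, n₀ = 195, n = 547; a·n₀/n = 206·195/547 = 73.4369; c·n₁/n = 73·352/547 = 46.9762
Stratum 3 (High): n₁ = 275, n₀ = 89, n = 364; a·n₀/n = 52·89/364 = 12.7143; c·n₁/n = 26·275/364 = 19.6429
RR_MH = (2.2266 + 73.4369 + 12.7143) / (10.1968 + 46.9762 + 19.6429) = 88.3779 / 76.8159 = 1.15051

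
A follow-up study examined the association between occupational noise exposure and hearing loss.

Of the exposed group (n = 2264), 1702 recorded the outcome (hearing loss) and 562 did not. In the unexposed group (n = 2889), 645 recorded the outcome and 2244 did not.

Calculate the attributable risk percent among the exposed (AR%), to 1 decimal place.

70.3

From the description: a = 1702, b = 562, c = 645, d = 2244.
Risk in exposed = 1702/2264 = 0.75177; risk in unexposed = 645/2889 = 0.22326.
RR = 0.75177/0.22326 = 3.36722
AR% = (RR − 1)/RR × 100 = (3.36722 − 1)/3.36722 × 100 = 70.3019%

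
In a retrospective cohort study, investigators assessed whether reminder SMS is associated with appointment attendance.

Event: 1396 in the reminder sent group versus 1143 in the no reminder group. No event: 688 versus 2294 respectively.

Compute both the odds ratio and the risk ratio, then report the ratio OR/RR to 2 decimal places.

From the description: a = 1396, b = 688, c = 1143, d = 2294.
OR = (1396·2294)/(688·1143) = 3202424/786384 = 4.07234
Risk in exposed = 1396/2084 = 0.66987; risk in unexposed = 1143/3437 = 0.33256; RR = 2.01429
OR/RR = 4.07234 / 2.01429 = 2.02173
The outcome is not rare, so the OR lies further from 1 than the RR.

2.02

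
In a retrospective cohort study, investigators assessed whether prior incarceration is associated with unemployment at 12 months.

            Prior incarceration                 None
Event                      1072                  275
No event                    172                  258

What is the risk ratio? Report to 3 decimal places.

Reading the table with exposure as columns: a = 1072 (Prior incarceration, case), b = 172 (Prior incarceration, non-case), c = 275 (None, case), d = 258.
Risk in exposed = 1072/1244 = 0.86174; risk in unexposed = 275/533 = 0.51595.
RR = 0.86174 / 0.51595 = 1.67020
The risk among the exposed is 1.67 times that among the unexposed.

1.670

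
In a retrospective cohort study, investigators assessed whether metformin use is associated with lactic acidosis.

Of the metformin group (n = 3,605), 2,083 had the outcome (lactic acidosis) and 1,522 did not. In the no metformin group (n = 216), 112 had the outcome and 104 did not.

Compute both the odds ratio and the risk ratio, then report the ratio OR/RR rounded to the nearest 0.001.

From the description: a = 2083, b = 1522, c = 112, d = 104.
OR = (2083·104)/(1522·112) = 216632/170464 = 1.27084
Risk in exposed = 2083/3605 = 0.57781; risk in unexposed = 112/216 = 0.51852; RR = 1.11435
OR/RR = 1.27084 / 1.11435 = 1.14043
The outcome is not rare, so the OR lies further from 1 than the RR.

1.140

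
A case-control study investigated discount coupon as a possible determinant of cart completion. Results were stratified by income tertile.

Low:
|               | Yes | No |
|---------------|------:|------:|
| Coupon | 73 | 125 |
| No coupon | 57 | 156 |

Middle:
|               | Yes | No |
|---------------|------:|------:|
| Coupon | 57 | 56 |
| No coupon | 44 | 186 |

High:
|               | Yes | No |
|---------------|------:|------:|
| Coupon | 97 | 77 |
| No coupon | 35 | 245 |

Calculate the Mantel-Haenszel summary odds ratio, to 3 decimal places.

3.643

OR_MH = Σ(aᵢdᵢ/nᵢ) / Σ(bᵢcᵢ/nᵢ), where nᵢ is the stratum total.
Stratum 1 (Low): n = 411; a·d/n = 73·156/411 = 27.7080; b·c/n = 125·57/411 = 17.3358
Stratum 2 (Middle): n = 343; a·d/n = 57·186/343 = 30.9096; b·c/n = 56·44/343 = 7.1837
Stratum 3 (High): n = 454; a·d/n = 97·245/454 = 52.3458; b·c/n = 77·35/454 = 5.9361
OR_MH = (27.7080 + 30.9096 + 52.3458) / (17.3358 + 7.1837 + 5.9361) = 110.9635 / 30.4556 = 3.64345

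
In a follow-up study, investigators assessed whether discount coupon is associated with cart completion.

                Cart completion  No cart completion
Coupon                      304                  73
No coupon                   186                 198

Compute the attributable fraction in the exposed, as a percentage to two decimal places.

Cells: a = 304, b = 73, c = 186, d = 198.
Risk in exposed = 304/377 = 0.80637; risk in unexposed = 186/384 = 0.48438.
RR = 0.80637/0.48438 = 1.66476
AR% = (RR − 1)/RR × 100 = (1.66476 − 1)/1.66476 × 100 = 39.9311%

39.93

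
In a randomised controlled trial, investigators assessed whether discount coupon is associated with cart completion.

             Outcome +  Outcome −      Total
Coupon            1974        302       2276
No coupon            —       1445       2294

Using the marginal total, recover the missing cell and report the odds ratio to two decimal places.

The missing cell is in the unexposed row: 2294 − 1445 = 849.
So a = 1974, b = 302, c = 849, d = 1445.
OR = (a·d)/(b·c) = (1974 × 1445) / (302 × 849) = 2852430 / 256398 = 11.12501

11.13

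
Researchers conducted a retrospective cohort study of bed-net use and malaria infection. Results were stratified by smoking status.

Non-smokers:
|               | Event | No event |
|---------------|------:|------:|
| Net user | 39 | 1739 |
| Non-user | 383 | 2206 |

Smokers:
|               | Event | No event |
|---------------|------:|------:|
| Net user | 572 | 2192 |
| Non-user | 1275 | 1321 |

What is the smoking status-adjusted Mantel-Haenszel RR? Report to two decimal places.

0.37

RR_MH = Σ(aᵢ·n₀ᵢ/nᵢ) / Σ(cᵢ·n₁ᵢ/nᵢ), with n₁ᵢ = aᵢ+bᵢ (exposed), n₀ᵢ = cᵢ+dᵢ (unexposed), nᵢ = n₁ᵢ+n₀ᵢ.
Stratum 1 (Non-smokers): n₁ = 1778, n₀ = 2589, n = 4367; a·n₀/n = 39·2589/4367 = 23.1214; c·n₁/n = 383·1778/4367 = 155.9363
Stratum 2 (Smokers): n₁ = 2764, n₀ = 2596, n = 5360; a·n₀/n = 572·2596/5360 = 277.0358; c·n₁/n = 1275·2764/5360 = 657.4813
RR_MH = (23.1214 + 277.0358) / (155.9363 + 657.4813) = 300.1572 / 813.4177 = 0.36901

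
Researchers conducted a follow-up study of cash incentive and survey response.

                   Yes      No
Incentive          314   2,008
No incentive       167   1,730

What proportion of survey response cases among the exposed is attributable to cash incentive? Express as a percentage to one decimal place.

34.9

Cells: a = 314, b = 2008, c = 167, d = 1730.
Risk in exposed = 314/2322 = 0.13523; risk in unexposed = 167/1897 = 0.08803.
RR = 0.13523/0.08803 = 1.53610
AR% = (RR − 1)/RR × 100 = (1.53610 − 1)/1.53610 × 100 = 34.8999%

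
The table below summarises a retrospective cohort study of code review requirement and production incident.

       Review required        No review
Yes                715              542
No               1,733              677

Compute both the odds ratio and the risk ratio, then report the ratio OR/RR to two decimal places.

0.78

Reading the table with exposure as columns: a = 715 (Review required, case), b = 1733 (Review required, non-case), c = 542 (No review, case), d = 677.
OR = (715·677)/(1733·542) = 484055/939286 = 0.51534
Risk in exposed = 715/2448 = 0.29208; risk in unexposed = 542/1219 = 0.44463; RR = 0.65690
OR/RR = 0.51534 / 0.65690 = 0.78451
The outcome is not rare, so the OR lies further from 1 than the RR.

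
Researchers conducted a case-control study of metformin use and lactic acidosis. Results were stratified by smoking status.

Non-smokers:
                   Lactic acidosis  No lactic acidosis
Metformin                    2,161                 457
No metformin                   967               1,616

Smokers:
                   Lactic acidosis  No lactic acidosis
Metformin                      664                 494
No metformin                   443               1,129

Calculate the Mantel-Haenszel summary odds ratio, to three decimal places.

OR_MH = Σ(aᵢdᵢ/nᵢ) / Σ(bᵢcᵢ/nᵢ), where nᵢ is the stratum total.
Stratum 1 (Non-smokers): n = 5201; a·d/n = 2161·1616/5201 = 671.4432; b·c/n = 457·967/5201 = 84.9681
Stratum 2 (Smokers): n = 2730; a·d/n = 664·1129/2730 = 274.5993; b·c/n = 494·443/2730 = 80.1619
OR_MH = (671.4432 + 274.5993) / (84.9681 + 80.1619) = 946.0425 / 165.1300 = 5.72908

5.729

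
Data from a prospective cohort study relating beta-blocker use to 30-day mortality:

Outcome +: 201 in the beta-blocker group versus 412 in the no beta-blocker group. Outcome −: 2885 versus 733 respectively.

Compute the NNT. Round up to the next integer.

4

Risk in treated group = 201/3086 = 0.06513; risk in control = 412/1145 = 0.35983.
Absolute risk reduction = 0.35983 − 0.06513 = 0.29469
NNT = 1 / ARR = 1 / 0.29469 = 3.393 → round up → 4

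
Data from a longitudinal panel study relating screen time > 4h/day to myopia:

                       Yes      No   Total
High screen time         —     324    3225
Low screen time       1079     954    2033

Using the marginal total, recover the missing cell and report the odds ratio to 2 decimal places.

7.92

The missing cell is in the exposed row: 3225 − 324 = 2901.
So a = 2901, b = 324, c = 1079, d = 954.
OR = (a·d)/(b·c) = (2901 × 954) / (324 × 1079) = 2767554 / 349596 = 7.91643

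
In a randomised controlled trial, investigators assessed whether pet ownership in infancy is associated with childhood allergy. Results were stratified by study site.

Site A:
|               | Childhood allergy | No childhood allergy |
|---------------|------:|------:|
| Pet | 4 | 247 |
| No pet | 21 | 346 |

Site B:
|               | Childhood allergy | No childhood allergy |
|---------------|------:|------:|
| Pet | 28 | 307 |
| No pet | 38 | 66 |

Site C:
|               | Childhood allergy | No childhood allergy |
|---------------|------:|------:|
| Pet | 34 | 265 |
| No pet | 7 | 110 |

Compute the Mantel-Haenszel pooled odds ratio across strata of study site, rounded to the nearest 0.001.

0.392

OR_MH = Σ(aᵢdᵢ/nᵢ) / Σ(bᵢcᵢ/nᵢ), where nᵢ is the stratum total.
Stratum 1 (Site A): n = 618; a·d/n = 4·346/618 = 2.2395; b·c/n = 247·21/618 = 8.3932
Stratum 2 (Site B): n = 439; a·d/n = 28·66/439 = 4.2096; b·c/n = 307·38/439 = 26.5740
Stratum 3 (Site C): n = 416; a·d/n = 34·110/416 = 8.9904; b·c/n = 265·7/416 = 4.4591
OR_MH = (2.2395 + 4.2096 + 8.9904) / (8.3932 + 26.5740 + 4.4591) = 15.4394 / 39.4264 = 0.39160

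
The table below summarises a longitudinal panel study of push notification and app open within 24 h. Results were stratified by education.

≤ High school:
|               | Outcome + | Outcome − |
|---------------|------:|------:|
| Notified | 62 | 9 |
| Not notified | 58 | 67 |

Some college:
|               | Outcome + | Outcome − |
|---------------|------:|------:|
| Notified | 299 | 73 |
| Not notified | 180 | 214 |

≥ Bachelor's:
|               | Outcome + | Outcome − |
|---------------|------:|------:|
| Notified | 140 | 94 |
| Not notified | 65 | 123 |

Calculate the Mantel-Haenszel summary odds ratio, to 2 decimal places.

OR_MH = Σ(aᵢdᵢ/nᵢ) / Σ(bᵢcᵢ/nᵢ), where nᵢ is the stratum total.
Stratum 1 (≤ High school): n = 196; a·d/n = 62·67/196 = 21.1939; b·c/n = 9·58/196 = 2.6633
Stratum 2 (Some college): n = 766; a·d/n = 299·214/766 = 83.5326; b·c/n = 73·180/766 = 17.1540
Stratum 3 (≥ Bachelor's): n = 422; a·d/n = 140·123/422 = 40.8057; b·c/n = 94·65/422 = 14.4787
OR_MH = (21.1939 + 83.5326 + 40.8057) / (2.6633 + 17.1540 + 14.4787) = 145.5322 / 34.2960 = 4.24342

4.24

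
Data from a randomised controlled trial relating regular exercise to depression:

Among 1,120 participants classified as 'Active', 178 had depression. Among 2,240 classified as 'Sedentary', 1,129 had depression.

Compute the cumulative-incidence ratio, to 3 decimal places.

0.315

From the description: a = 178, b = 942, c = 1129, d = 1111.
Risk in exposed = 178/1120 = 0.15893; risk in unexposed = 1129/2240 = 0.50402.
RR = 0.15893 / 0.50402 = 0.31532
The risk is 68% lower among the exposed than among the unexposed.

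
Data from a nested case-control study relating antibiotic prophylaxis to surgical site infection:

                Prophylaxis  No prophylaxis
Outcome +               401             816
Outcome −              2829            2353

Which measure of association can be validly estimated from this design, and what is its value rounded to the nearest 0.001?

Reading the table with exposure as columns: a = 401 (Prophylaxis, case), b = 2829 (Prophylaxis, non-case), c = 816 (No prophylaxis, case), d = 2353.
This is a nested case-control study: participants were sampled on outcome status, so risks in the source population cannot be estimated directly — relative risk is not valid here. The odds ratio is the appropriate measure.
OR = (a·d)/(b·c) = (401 × 2353) / (2829 × 816) = 943553 / 2308464 = 0.40874

0.409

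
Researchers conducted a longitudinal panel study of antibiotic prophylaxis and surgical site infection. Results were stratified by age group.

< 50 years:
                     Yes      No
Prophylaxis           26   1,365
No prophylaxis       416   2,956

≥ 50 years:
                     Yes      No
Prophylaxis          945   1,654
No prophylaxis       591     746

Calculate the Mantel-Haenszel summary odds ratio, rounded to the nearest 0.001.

0.531

OR_MH = Σ(aᵢdᵢ/nᵢ) / Σ(bᵢcᵢ/nᵢ), where nᵢ is the stratum total.
Stratum 1 (< 50 years): n = 4763; a·d/n = 26·2956/4763 = 16.1360; b·c/n = 1365·416/4763 = 119.2190
Stratum 2 (≥ 50 years): n = 3936; a·d/n = 945·746/3936 = 179.1082; b·c/n = 1654·591/3936 = 248.3521
OR_MH = (16.1360 + 179.1082) / (119.2190 + 248.3521) = 195.2443 / 367.5711 = 0.53117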